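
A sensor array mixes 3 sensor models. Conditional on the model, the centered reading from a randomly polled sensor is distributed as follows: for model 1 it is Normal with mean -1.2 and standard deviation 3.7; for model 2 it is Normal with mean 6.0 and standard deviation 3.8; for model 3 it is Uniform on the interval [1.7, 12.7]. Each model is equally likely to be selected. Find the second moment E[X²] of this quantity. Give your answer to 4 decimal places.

For each component E[X²] = Var + (mean)², giving 1: 15.13; 2: 50.44; 3: 61.9233.
Overall E[X²] = 0.333333·15.13 + 0.333333·50.44 + 0.333333·61.9233 = 42.4978.

42.4978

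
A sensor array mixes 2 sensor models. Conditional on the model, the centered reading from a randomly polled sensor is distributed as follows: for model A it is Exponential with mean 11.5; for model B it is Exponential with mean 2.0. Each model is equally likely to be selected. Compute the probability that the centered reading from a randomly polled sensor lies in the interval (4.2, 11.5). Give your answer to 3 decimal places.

0.223

Conditional on each model, P(4.2 < X < 11.5): A: 0.326166; B: 0.119274.
By total probability, P(4.2 < X < 11.5) = 0.5·0.326166 + 0.5·0.119274 = 0.22272.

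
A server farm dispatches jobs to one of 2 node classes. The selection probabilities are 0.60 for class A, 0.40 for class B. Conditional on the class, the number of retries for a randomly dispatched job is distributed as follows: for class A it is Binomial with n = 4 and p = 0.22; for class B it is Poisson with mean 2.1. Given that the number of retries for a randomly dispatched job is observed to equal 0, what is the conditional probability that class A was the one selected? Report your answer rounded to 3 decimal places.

0.819

Likelihoods P(X=0 | ·): A: 0.370151; B: 0.122456.
Posterior ∝ prior × likelihood. Numerator for A: 0.6·0.370151 = 0.22209.
Normalizing constant: 0.6·0.370151 + 0.4·0.122456 = 0.271073.
P(A | observation) = 0.22209 / 0.271073 = 0.819301.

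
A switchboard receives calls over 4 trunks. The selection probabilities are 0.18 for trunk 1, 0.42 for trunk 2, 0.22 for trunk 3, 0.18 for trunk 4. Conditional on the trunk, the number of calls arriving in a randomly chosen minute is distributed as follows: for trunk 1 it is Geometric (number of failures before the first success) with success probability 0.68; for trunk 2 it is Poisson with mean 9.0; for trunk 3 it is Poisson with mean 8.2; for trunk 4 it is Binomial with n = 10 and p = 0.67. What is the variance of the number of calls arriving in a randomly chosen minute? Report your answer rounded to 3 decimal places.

15.778

Per component, 1: μ=0.470588, E[X²]=0.913495; 2: μ=9, E[X²]=90; 3: μ=8.2, E[X²]=75.44; 4: μ=6.7, E[X²]=47.101.
E[X] = 0.18·0.470588 + 0.42·9 + 0.22·8.2 + 0.18·6.7 = 6.87471.
E[X²] = 0.18·0.913495 + 0.42·90 + 0.22·75.44 + 0.18·47.101 = 63.0394.
Var(X) = E[X²] − (E[X])² = 63.0394 − 47.2616 = 15.7778.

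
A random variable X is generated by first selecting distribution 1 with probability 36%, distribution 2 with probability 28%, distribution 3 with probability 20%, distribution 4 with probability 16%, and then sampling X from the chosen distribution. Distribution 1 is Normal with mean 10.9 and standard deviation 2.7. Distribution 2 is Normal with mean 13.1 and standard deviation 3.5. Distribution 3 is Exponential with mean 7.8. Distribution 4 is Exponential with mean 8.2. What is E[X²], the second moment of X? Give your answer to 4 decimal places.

142.7296

For each component E[X²] = Var + (mean)², giving 1: 126.1; 2: 183.86; 3: 121.68; 4: 134.48.
Overall E[X²] = 0.36·126.1 + 0.28·183.86 + 0.2·121.68 + 0.16·134.48 = 142.73.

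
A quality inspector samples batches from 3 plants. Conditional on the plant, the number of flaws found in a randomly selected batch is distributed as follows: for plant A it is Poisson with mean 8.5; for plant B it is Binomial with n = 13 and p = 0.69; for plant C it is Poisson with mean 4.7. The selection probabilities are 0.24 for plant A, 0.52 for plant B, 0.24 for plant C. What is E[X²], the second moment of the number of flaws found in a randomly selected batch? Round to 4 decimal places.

For each component E[X²] = Var + (mean)², giving A: 80.75; B: 83.2416; C: 26.79.
Overall E[X²] = 0.24·80.75 + 0.52·83.2416 + 0.24·26.79 = 69.0952.

69.0952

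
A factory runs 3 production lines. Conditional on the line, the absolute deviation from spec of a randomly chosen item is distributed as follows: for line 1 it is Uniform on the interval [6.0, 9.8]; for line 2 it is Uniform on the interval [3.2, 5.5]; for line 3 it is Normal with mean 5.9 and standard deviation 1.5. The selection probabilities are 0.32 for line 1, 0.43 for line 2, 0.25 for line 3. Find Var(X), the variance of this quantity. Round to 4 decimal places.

Per component, 1: μ=7.9, E[X²]=63.6133; 2: μ=4.35, E[X²]=19.3633; 3: μ=5.9, E[X²]=37.06.
E[X] = 0.32·7.9 + 0.43·4.35 + 0.25·5.9 = 5.8735.
E[X²] = 0.32·63.6133 + 0.43·19.3633 + 0.25·37.06 = 37.9475.
Var(X) = E[X²] − (E[X])² = 37.9475 − 34.498 = 3.4495.

3.4495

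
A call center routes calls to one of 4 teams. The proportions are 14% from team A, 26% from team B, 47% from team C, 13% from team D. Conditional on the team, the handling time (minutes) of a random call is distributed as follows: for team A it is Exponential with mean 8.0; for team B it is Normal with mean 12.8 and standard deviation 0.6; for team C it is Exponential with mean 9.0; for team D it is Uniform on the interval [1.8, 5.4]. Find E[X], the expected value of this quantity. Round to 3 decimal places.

Component means — A: 8; B: 12.8; C: 9; D: 3.6.
E[X] = 0.14·8 + 0.26·12.8 + 0.47·9 + 0.13·3.6 = 9.146.

9.146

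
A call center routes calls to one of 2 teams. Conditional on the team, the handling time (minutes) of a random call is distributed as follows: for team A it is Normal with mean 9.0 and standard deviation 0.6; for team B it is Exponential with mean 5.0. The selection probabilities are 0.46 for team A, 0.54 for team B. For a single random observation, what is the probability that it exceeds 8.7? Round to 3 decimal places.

Conditional on each team, P(X > 8.7): A: 0.691462; B: 0.17552.
By total probability, P(X > 8.7) = 0.46·0.691462 + 0.54·0.17552 = 0.412854.

0.413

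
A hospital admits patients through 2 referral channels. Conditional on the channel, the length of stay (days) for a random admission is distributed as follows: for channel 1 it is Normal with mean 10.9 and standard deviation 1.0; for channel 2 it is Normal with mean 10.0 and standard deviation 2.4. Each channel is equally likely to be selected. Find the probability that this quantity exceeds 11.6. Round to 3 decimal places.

0.247

Conditional on each channel, P(X > 11.6): 1: 0.241964; 2: 0.252493.
By total probability, P(X > 11.6) = 0.5·0.241964 + 0.5·0.252493 = 0.247228.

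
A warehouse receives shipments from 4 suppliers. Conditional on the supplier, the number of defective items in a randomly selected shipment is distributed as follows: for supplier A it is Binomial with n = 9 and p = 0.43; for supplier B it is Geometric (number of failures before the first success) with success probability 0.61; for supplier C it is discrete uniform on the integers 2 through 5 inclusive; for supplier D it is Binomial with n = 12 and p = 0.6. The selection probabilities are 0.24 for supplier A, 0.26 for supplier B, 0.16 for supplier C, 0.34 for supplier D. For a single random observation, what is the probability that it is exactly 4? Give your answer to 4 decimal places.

0.1202

Conditional on each supplier, P(X = 4): A: 0.25919; B: 0.014112; C: 0.25; D: 0.0420427.
By total probability, P(X = 4) = 0.24·0.25919 + 0.26·0.014112 + 0.16·0.25 + 0.34·0.0420427 = 0.120169.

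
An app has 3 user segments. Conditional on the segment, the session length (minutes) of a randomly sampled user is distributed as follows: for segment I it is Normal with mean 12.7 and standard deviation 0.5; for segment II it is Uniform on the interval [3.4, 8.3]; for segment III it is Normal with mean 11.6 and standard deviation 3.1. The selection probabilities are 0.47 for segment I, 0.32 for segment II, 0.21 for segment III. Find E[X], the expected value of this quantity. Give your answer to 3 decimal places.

10.277

Component means — I: 12.7; II: 5.85; III: 11.6.
E[X] = 0.47·12.7 + 0.32·5.85 + 0.21·11.6 = 10.277.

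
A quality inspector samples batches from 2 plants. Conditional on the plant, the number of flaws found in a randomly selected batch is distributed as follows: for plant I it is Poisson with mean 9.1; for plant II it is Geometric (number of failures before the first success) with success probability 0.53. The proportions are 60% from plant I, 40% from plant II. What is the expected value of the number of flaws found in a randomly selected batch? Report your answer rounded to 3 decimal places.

5.815

Component means — I: 9.1; II: 0.886792.
E[X] = 0.6·9.1 + 0.4·0.886792 = 5.81472.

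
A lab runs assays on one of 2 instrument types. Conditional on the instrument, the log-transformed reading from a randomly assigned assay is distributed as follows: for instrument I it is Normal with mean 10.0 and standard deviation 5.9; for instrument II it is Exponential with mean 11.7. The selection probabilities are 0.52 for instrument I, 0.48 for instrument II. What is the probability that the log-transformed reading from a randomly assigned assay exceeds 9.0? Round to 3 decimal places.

0.517

Conditional on each instrument, P(X > 9.0): I: 0.567295; II: 0.463369.
By total probability, P(X > 9.0) = 0.52·0.567295 + 0.48·0.463369 = 0.517411.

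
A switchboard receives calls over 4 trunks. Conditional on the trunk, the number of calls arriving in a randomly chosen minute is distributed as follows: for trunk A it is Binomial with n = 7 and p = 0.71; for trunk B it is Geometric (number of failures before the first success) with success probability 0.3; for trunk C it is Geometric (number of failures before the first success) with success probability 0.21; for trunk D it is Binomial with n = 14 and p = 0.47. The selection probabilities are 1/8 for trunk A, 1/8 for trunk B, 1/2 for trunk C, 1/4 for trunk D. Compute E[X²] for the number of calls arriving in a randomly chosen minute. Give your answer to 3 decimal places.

For each component E[X²] = Var + (mean)², giving A: 26.1422; B: 13.2222; C: 32.0658; D: 46.7838.
Overall E[X²] = 0.125·26.1422 + 0.125·13.2222 + 0.5·32.0658 + 0.25·46.7838 = 32.6494.

32.649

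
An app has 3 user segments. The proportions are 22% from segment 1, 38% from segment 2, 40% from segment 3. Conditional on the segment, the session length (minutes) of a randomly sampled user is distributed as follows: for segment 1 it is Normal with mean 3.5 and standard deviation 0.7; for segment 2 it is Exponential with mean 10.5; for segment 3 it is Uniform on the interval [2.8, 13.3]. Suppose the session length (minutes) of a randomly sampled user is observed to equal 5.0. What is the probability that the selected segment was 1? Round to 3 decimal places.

0.172

Likelihoods f(5.0 | ·): 1: 0.057373; 2: 0.0591567; 3: 0.0952381.
Posterior ∝ prior × likelihood. Numerator for 1: 0.22·0.057373 = 0.0126221.
Normalizing constant: 0.22·0.057373 + 0.38·0.0591567 + 0.4·0.0952381 = 0.0731968.
P(1 | observation) = 0.0126221 / 0.0731968 = 0.17244.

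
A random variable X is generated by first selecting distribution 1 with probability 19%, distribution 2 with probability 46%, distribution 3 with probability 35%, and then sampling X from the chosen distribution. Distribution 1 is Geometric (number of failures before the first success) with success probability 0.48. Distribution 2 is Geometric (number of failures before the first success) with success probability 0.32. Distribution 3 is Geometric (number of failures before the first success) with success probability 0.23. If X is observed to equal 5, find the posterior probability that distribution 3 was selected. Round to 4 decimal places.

Likelihoods P(X=5 | ·): 1: 0.0182498; 2: 0.0465259; 3: 0.062256.
Posterior ∝ prior × likelihood. Numerator for 3: 0.35·0.062256 = 0.0217896.
Normalizing constant: 0.19·0.0182498 + 0.46·0.0465259 + 0.35·0.062256 = 0.046659.
P(3 | observation) = 0.0217896 / 0.046659 = 0.466997.

0.4670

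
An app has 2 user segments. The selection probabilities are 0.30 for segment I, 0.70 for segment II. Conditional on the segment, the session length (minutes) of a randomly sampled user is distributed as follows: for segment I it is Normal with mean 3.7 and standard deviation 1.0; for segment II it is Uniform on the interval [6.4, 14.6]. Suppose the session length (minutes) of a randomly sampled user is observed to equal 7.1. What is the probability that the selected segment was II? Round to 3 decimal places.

0.996

Likelihoods f(7.1 | ·): I: 0.00123222; II: 0.121951.
Posterior ∝ prior × likelihood. Numerator for II: 0.7·0.121951 = 0.0853659.
Normalizing constant: 0.3·0.00123222 + 0.7·0.121951 = 0.0857355.
P(II | observation) = 0.0853659 / 0.0857355 = 0.995688.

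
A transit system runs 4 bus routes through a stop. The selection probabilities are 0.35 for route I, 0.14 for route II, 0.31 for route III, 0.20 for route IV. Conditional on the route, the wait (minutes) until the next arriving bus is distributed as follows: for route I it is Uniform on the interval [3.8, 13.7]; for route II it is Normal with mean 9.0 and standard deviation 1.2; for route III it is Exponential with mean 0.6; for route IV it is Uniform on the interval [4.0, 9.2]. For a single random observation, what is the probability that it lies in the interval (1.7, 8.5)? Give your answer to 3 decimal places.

Conditional on each route, P(1.7 < X < 8.5): I: 0.474747; II: 0.338461; III: 0.0588158; IV: 0.865385.
By total probability, P(1.7 < X < 8.5) = 0.35·0.474747 + 0.14·0.338461 + 0.31·0.0588158 + 0.2·0.865385 = 0.404856.

0.405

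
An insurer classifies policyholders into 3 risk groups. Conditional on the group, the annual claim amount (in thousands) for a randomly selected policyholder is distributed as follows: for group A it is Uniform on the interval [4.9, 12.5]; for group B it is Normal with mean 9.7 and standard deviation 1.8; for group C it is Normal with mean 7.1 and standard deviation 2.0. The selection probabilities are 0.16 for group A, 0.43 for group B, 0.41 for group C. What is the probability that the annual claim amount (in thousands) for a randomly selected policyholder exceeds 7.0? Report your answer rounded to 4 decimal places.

Conditional on each group, P(X > 7.0): A: 0.723684; B: 0.933193; C: 0.519939.
By total probability, P(X > 7.0) = 0.16·0.723684 + 0.43·0.933193 + 0.41·0.519939 = 0.730237.

0.7302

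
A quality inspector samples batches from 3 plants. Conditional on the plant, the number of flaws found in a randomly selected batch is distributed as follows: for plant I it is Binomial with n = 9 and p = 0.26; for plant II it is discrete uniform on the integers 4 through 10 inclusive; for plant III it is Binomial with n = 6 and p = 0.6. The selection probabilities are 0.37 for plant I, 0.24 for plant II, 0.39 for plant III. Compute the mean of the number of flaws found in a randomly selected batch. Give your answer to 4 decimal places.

Component means — I: 2.34; II: 7; III: 3.6.
E[X] = 0.37·2.34 + 0.24·7 + 0.39·3.6 = 3.9498.

3.9498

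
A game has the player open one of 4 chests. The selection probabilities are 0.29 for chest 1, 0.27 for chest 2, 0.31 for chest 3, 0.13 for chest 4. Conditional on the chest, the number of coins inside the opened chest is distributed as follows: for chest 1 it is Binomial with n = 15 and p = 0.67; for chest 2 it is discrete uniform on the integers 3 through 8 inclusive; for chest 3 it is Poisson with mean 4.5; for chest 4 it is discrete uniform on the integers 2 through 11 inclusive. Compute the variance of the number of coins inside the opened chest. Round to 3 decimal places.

9.362

Per component, 1: μ=10.05, E[X²]=104.319; 2: μ=5.5, E[X²]=33.1667; 3: μ=4.5, E[X²]=24.75; 4: μ=6.5, E[X²]=50.5.
E[X] = 0.29·10.05 + 0.27·5.5 + 0.31·4.5 + 0.13·6.5 = 6.6395.
E[X²] = 0.29·104.319 + 0.27·33.1667 + 0.31·24.75 + 0.13·50.5 = 53.445.
Var(X) = E[X²] − (E[X])² = 53.445 − 44.083 = 9.36205.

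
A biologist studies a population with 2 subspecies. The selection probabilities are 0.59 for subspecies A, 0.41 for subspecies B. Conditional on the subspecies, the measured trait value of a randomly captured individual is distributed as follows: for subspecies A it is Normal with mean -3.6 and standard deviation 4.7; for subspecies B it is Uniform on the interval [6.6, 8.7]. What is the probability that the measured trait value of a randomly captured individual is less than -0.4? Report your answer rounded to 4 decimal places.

Conditional on each subspecies, P(X < -0.4): A: 0.752017; B: 0.
By total probability, P(X < -0.4) = 0.59·0.752017 + 0.41·0 = 0.44369.

0.4437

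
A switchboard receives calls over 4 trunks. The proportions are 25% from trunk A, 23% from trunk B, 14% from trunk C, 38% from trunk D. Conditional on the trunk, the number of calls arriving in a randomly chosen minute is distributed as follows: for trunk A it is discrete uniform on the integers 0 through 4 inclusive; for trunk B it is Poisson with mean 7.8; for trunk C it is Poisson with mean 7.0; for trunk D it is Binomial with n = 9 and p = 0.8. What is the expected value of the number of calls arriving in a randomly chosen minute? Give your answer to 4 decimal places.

Component means — A: 2; B: 7.8; C: 7; D: 7.2.
E[X] = 0.25·2 + 0.23·7.8 + 0.14·7 + 0.38·7.2 = 6.01.

6.0100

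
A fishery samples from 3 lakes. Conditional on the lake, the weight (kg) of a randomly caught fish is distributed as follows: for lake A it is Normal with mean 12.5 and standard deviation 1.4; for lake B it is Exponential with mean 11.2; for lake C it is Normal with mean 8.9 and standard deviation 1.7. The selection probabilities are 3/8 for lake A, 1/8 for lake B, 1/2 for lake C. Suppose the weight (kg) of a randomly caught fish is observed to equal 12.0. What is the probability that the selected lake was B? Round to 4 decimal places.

Likelihoods f(12.0 | ·): A: 0.267353; B: 0.030582; C: 0.0445031.
Posterior ∝ prior × likelihood. Numerator for B: 0.125·0.030582 = 0.00382276.
Normalizing constant: 0.375·0.267353 + 0.125·0.030582 + 0.5·0.0445031 = 0.126332.
P(B | observation) = 0.00382276 / 0.126332 = 0.0302597.

0.0303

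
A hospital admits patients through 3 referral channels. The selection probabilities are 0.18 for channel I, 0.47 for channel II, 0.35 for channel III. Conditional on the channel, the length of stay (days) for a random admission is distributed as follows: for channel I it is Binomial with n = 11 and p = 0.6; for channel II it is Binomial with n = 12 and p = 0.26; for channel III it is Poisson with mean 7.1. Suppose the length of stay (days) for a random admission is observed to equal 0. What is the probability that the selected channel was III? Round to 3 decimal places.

0.022

Likelihoods P(X=0 | ·): I: 4.1943e-05; II: 0.0269638; III: 0.000825105.
Posterior ∝ prior × likelihood. Numerator for III: 0.35·0.000825105 = 0.000288787.
Normalizing constant: 0.18·4.1943e-05 + 0.47·0.0269638 + 0.35·0.000825105 = 0.0129693.
P(III | observation) = 0.000288787 / 0.0129693 = 0.0222669.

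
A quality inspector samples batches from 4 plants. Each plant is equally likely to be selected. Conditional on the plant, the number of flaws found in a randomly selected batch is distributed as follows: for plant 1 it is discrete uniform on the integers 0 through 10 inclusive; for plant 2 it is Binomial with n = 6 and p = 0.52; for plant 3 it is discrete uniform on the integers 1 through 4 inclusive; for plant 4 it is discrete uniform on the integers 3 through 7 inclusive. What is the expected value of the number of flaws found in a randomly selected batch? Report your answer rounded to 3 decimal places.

Component means — 1: 5; 2: 3.12; 3: 2.5; 4: 5.
E[X] = 0.25·5 + 0.25·3.12 + 0.25·2.5 + 0.25·5 = 3.905.

3.905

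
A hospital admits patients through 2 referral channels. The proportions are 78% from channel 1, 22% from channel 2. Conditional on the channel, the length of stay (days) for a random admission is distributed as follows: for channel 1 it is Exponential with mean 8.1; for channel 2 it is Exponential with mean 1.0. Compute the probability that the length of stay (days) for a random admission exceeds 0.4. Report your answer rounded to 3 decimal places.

0.890

Conditional on each channel, P(X > 0.4): 1: 0.951817; 2: 0.67032.
By total probability, P(X > 0.4) = 0.78·0.951817 + 0.22·0.67032 = 0.889888.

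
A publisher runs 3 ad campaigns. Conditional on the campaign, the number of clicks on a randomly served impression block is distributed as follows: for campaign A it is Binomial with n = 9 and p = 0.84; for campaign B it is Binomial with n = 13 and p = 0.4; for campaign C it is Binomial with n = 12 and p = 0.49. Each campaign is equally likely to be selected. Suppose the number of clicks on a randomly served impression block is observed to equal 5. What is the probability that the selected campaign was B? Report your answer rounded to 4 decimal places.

0.4847

Likelihoods P(X=5 | ·): A: 0.034534; B: 0.221355; C: 0.200769.
Posterior ∝ prior × likelihood. Numerator for B: 0.333333·0.221355 = 0.0737849.
Normalizing constant: 0.333333·0.034534 + 0.333333·0.221355 + 0.333333·0.200769 = 0.152219.
P(B | observation) = 0.0737849 / 0.152219 = 0.484728.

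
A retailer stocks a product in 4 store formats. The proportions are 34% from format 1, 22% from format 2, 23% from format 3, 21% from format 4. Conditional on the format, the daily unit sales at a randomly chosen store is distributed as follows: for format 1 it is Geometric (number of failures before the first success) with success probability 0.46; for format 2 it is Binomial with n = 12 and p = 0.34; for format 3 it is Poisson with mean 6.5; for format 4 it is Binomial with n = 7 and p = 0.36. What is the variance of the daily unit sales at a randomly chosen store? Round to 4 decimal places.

Per component, 1: μ=1.17391, E[X²]=3.93006; 2: μ=4.08, E[X²]=19.3392; 3: μ=6.5, E[X²]=48.75; 4: μ=2.52, E[X²]=7.9632.
E[X] = 0.34·1.17391 + 0.22·4.08 + 0.23·6.5 + 0.21·2.52 = 3.32093.
E[X²] = 0.34·3.93006 + 0.22·19.3392 + 0.23·48.75 + 0.21·7.9632 = 18.4756.
Var(X) = E[X²] − (E[X])² = 18.4756 − 11.0286 = 7.44704.

7.4470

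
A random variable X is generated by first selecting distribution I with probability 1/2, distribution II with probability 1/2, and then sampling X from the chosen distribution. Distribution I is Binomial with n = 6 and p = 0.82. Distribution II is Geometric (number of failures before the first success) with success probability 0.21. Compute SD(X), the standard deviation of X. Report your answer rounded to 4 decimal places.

Per component, I: μ=4.92, E[X²]=25.092; II: μ=3.7619, E[X²]=32.0658.
E[X] = 0.5·4.92 + 0.5·3.7619 = 4.34095.
E[X²] = 0.5·25.092 + 0.5·32.0658 = 28.5789.
Var(X) = E[X²] − (E[X])² = 28.5789 − 18.8439 = 9.73501.
SD(X) = √9.73501 = 3.1201.

3.1201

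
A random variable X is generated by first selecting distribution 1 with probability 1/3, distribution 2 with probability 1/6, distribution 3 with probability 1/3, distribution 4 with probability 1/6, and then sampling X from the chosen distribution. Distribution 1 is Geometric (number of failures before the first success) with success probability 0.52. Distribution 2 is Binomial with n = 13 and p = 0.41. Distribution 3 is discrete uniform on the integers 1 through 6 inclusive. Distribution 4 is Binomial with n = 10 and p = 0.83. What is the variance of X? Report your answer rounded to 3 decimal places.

Per component, 1: μ=0.923077, E[X²]=2.62722; 2: μ=5.33, E[X²]=31.5536; 3: μ=3.5, E[X²]=15.1667; 4: μ=8.3, E[X²]=70.301.
E[X] = 0.333333·0.923077 + 0.166667·5.33 + 0.333333·3.5 + 0.166667·8.3 = 3.74603.
E[X²] = 0.333333·2.62722 + 0.166667·31.5536 + 0.333333·15.1667 + 0.166667·70.301 = 22.9071.
Var(X) = E[X²] − (E[X])² = 22.9071 − 14.0327 = 8.87435.

8.874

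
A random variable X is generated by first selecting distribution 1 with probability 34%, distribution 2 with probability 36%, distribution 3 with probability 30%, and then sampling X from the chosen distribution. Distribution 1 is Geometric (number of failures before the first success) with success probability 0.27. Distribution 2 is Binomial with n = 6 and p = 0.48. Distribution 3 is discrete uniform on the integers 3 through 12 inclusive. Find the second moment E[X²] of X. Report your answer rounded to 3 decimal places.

For each component E[X²] = Var + (mean)², giving 1: 17.3237; 2: 9.792; 3: 64.5.
Overall E[X²] = 0.34·17.3237 + 0.36·9.792 + 0.3·64.5 = 28.7652.

28.765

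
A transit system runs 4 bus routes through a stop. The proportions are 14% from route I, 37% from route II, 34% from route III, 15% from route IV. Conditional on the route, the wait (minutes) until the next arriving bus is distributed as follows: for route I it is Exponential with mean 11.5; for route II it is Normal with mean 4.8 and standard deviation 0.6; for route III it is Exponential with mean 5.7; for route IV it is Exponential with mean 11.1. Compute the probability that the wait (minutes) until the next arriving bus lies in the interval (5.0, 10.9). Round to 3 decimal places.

0.304

Conditional on each route, P(5.0 < X < 10.9): I: 0.259823; II: 0.369441; III: 0.268206; IV: 0.262773.
By total probability, P(5.0 < X < 10.9) = 0.14·0.259823 + 0.37·0.369441 + 0.34·0.268206 + 0.15·0.262773 = 0.303674.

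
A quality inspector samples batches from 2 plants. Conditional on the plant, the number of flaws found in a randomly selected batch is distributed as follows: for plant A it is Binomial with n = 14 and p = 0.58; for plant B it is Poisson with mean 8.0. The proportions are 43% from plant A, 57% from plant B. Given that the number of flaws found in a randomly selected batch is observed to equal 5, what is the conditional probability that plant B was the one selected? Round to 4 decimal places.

Likelihoods P(X=5 | ·): A: 0.0534377; B: 0.0916037.
Posterior ∝ prior × likelihood. Numerator for B: 0.57·0.0916037 = 0.0522141.
Normalizing constant: 0.43·0.0534377 + 0.57·0.0916037 = 0.0751923.
P(B | observation) = 0.0522141 / 0.0751923 = 0.694407.

0.6944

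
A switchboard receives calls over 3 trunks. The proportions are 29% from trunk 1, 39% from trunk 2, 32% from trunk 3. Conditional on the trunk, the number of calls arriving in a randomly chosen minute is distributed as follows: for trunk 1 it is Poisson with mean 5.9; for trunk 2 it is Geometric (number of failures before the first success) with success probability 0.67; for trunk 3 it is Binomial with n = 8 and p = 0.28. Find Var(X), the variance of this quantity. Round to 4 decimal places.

Per component, 1: μ=5.9, E[X²]=40.71; 2: μ=0.492537, E[X²]=0.977723; 3: μ=2.24, E[X²]=6.6304.
E[X] = 0.29·5.9 + 0.39·0.492537 + 0.32·2.24 = 2.61989.
E[X²] = 0.29·40.71 + 0.39·0.977723 + 0.32·6.6304 = 14.3089.
Var(X) = E[X²] − (E[X])² = 14.3089 − 6.86382 = 7.44512.

7.4451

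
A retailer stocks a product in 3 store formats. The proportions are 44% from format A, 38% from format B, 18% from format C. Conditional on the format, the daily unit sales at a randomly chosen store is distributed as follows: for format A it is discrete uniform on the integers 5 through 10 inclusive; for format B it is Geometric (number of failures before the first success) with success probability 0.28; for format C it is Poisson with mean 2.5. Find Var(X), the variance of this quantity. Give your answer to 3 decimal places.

Per component, A: μ=7.5, E[X²]=59.1667; B: μ=2.57143, E[X²]=15.7959; C: μ=2.5, E[X²]=8.75.
E[X] = 0.44·7.5 + 0.38·2.57143 + 0.18·2.5 = 4.72714.
E[X²] = 0.44·59.1667 + 0.38·15.7959 + 0.18·8.75 = 33.6108.
Var(X) = E[X²] − (E[X])² = 33.6108 − 22.3459 = 11.2649.

11.265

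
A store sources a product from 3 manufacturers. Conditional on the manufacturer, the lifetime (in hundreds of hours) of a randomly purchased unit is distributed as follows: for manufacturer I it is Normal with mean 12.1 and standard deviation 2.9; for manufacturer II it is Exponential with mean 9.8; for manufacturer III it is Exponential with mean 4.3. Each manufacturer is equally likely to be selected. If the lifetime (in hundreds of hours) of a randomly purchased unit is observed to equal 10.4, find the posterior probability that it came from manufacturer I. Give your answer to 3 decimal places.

Likelihoods f(10.4 | ·): I: 0.115849; II: 0.0353094; III: 0.0207083.
Posterior ∝ prior × likelihood. Numerator for I: 0.333333·0.115849 = 0.0386163.
Normalizing constant: 0.333333·0.115849 + 0.333333·0.0353094 + 0.333333·0.0207083 = 0.0572889.
P(I | observation) = 0.0386163 / 0.0572889 = 0.674063.

0.674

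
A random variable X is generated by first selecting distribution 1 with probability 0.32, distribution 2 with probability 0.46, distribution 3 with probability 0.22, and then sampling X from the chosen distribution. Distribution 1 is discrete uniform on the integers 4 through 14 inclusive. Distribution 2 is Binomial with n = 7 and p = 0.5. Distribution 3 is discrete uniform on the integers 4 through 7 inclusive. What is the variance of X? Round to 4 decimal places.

10.0000

Per component, 1: μ=9, E[X²]=91; 2: μ=3.5, E[X²]=14; 3: μ=5.5, E[X²]=31.5.
E[X] = 0.32·9 + 0.46·3.5 + 0.22·5.5 = 5.7.
E[X²] = 0.32·91 + 0.46·14 + 0.22·31.5 = 42.49.
Var(X) = E[X²] − (E[X])² = 42.49 − 32.49 = 10.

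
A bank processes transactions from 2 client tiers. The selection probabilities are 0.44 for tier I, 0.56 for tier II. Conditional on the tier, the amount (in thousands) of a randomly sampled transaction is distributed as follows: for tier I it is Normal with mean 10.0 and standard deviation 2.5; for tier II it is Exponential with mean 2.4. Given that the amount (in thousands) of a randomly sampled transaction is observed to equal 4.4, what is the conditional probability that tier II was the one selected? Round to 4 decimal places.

0.8672

Likelihoods f(4.4 | ·): I: 0.0129841; II: 0.0666166.
Posterior ∝ prior × likelihood. Numerator for II: 0.56·0.0666166 = 0.0373053.
Normalizing constant: 0.44·0.0129841 + 0.56·0.0666166 = 0.0430183.
P(II | observation) = 0.0373053 / 0.0430183 = 0.867196.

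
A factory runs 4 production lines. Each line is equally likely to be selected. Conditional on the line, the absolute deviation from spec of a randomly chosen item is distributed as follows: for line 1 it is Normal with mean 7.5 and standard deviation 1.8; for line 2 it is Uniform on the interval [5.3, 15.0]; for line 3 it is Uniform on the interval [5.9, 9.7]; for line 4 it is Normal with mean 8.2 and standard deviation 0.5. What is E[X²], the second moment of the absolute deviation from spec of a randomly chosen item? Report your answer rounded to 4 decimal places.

For each component E[X²] = Var + (mean)², giving 1: 59.49; 2: 110.863; 3: 62.0433; 4: 67.49.
Overall E[X²] = 0.25·59.49 + 0.25·110.863 + 0.25·62.0433 + 0.25·67.49 = 74.9717.

74.9717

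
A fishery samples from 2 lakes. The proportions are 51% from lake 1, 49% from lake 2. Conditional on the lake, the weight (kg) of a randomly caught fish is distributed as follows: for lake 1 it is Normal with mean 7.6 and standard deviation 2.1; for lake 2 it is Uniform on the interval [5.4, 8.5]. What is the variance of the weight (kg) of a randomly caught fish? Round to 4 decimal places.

Per component, 1: μ=7.6, E[X²]=62.17; 2: μ=6.95, E[X²]=49.1033.
E[X] = 0.51·7.6 + 0.49·6.95 = 7.2815.
E[X²] = 0.51·62.17 + 0.49·49.1033 = 55.7673.
Var(X) = E[X²] − (E[X])² = 55.7673 − 53.0202 = 2.74709.

2.7471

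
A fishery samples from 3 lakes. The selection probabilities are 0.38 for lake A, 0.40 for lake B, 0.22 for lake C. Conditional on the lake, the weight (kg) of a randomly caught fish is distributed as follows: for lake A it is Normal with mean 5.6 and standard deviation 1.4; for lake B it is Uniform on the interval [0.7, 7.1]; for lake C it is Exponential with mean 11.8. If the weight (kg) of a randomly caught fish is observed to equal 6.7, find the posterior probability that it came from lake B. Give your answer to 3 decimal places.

Likelihoods f(6.7 | ·): A: 0.20928; B: 0.15625; C: 0.0480316.
Posterior ∝ prior × likelihood. Numerator for B: 0.4·0.15625 = 0.0625.
Normalizing constant: 0.38·0.20928 + 0.4·0.15625 + 0.22·0.0480316 = 0.152593.
P(B | observation) = 0.0625 / 0.152593 = 0.409586.

0.410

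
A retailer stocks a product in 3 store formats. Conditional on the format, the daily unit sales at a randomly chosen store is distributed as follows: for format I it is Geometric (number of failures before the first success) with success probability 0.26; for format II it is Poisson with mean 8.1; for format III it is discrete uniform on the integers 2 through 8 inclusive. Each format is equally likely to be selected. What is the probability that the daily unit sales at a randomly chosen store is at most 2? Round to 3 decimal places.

0.250

Conditional on each format, P(X ≤ 2): I: 0.594776; II: 0.0127198; III: 0.142857.
By total probability, P(X ≤ 2) = 0.333333·0.594776 + 0.333333·0.0127198 + 0.333333·0.142857 = 0.250118.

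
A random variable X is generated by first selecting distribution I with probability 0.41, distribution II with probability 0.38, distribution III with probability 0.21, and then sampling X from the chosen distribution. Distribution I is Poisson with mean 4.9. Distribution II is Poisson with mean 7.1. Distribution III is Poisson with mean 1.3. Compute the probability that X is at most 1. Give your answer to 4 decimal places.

0.1522

Conditional on each component, P(X ≤ 1): I: 0.0439348; II: 0.00668335; III: 0.626823.
By total probability, P(X ≤ 1) = 0.41·0.0439348 + 0.38·0.00668335 + 0.21·0.626823 = 0.152186.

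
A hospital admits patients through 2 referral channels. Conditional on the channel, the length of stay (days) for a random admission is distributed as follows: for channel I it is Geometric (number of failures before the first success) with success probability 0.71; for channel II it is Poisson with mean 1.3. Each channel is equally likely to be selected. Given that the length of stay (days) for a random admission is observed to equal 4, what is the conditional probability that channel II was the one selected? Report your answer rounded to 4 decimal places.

0.8659

Likelihoods P(X=4 | ·): I: 0.0050217; II: 0.0324324.
Posterior ∝ prior × likelihood. Numerator for II: 0.5·0.0324324 = 0.0162162.
Normalizing constant: 0.5·0.0050217 + 0.5·0.0324324 = 0.0187271.
P(II | observation) = 0.0162162 / 0.0187271 = 0.865924.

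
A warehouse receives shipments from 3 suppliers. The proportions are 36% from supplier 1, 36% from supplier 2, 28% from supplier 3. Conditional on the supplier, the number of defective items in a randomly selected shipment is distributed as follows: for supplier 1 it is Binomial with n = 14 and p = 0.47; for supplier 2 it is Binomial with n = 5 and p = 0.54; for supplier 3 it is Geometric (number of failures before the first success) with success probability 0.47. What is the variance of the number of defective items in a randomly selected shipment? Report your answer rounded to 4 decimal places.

Per component, 1: μ=6.58, E[X²]=46.7838; 2: μ=2.7, E[X²]=8.532; 3: μ=1.12766, E[X²]=3.67089.
E[X] = 0.36·6.58 + 0.36·2.7 + 0.28·1.12766 = 3.65654.
E[X²] = 0.36·46.7838 + 0.36·8.532 + 0.28·3.67089 = 20.9415.
Var(X) = E[X²] − (E[X])² = 20.9415 − 13.3703 = 7.57122.

7.5712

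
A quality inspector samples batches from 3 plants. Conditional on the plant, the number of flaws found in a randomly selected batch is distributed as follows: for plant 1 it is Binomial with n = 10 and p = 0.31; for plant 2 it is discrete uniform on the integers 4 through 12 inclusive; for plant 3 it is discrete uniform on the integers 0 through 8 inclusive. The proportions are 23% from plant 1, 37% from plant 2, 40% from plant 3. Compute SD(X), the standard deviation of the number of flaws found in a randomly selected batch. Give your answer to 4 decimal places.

3.1798

Per component, 1: μ=3.1, E[X²]=11.749; 2: μ=8, E[X²]=70.6667; 3: μ=4, E[X²]=22.6667.
E[X] = 0.23·3.1 + 0.37·8 + 0.4·4 = 5.273.
E[X²] = 0.23·11.749 + 0.37·70.6667 + 0.4·22.6667 = 37.9156.
Var(X) = E[X²] − (E[X])² = 37.9156 − 27.8045 = 10.1111.
SD(X) = √10.1111 = 3.17979.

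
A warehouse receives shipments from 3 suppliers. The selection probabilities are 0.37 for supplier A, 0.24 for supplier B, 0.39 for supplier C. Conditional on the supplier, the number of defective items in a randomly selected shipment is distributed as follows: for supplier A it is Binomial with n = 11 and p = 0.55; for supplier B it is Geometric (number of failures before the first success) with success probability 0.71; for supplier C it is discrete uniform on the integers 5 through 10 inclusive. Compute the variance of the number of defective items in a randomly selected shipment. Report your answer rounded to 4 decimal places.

Per component, A: μ=6.05, E[X²]=39.325; B: μ=0.408451, E[X²]=0.742115; C: μ=7.5, E[X²]=59.1667.
E[X] = 0.37·6.05 + 0.24·0.408451 + 0.39·7.5 = 5.26153.
E[X²] = 0.37·39.325 + 0.24·0.742115 + 0.39·59.1667 = 37.8034.
Var(X) = E[X²] − (E[X])² = 37.8034 − 27.6837 = 10.1197.

10.1197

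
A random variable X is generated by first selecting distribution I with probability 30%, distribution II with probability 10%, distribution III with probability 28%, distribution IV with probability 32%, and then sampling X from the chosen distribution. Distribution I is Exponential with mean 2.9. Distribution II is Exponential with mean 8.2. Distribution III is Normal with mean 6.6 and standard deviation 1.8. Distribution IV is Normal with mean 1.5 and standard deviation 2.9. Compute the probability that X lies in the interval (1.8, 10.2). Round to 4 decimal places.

0.6228

Conditional on each component, P(1.8 < X < 10.2): I: 0.507892; II: 0.514653; III: 0.973419; IV: 0.457454.
By total probability, P(1.8 < X < 10.2) = 0.3·0.507892 + 0.1·0.514653 + 0.28·0.973419 + 0.32·0.457454 = 0.622776.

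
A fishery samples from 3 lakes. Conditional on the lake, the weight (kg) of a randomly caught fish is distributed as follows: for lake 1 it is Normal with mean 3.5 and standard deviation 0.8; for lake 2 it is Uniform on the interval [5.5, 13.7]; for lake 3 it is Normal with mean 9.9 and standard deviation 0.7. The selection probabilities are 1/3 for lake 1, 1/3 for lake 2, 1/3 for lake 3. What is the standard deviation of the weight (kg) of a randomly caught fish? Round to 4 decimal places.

Per component, 1: μ=3.5, E[X²]=12.89; 2: μ=9.6, E[X²]=97.7633; 3: μ=9.9, E[X²]=98.5.
E[X] = 0.333333·3.5 + 0.333333·9.6 + 0.333333·9.9 = 7.66667.
E[X²] = 0.333333·12.89 + 0.333333·97.7633 + 0.333333·98.5 = 69.7178.
Var(X) = E[X²] − (E[X])² = 69.7178 − 58.7778 = 10.94.
SD(X) = √10.94 = 3.30757.

3.3076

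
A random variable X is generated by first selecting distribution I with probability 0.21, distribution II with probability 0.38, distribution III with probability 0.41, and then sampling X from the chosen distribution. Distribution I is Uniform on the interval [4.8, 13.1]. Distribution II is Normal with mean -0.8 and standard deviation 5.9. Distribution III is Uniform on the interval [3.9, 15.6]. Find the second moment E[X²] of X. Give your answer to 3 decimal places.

75.151

For each component E[X²] = Var + (mean)², giving I: 85.8433; II: 35.45; III: 106.47.
Overall E[X²] = 0.21·85.8433 + 0.38·35.45 + 0.41·106.47 = 75.1508.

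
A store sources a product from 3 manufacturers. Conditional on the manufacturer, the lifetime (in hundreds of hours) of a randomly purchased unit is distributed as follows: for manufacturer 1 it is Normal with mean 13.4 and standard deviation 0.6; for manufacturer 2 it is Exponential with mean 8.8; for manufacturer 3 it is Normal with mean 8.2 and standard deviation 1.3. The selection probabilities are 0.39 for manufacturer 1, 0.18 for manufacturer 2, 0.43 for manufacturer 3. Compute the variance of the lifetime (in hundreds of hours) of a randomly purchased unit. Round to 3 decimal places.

Per component, 1: μ=13.4, E[X²]=179.92; 2: μ=8.8, E[X²]=154.88; 3: μ=8.2, E[X²]=68.93.
E[X] = 0.39·13.4 + 0.18·8.8 + 0.43·8.2 = 10.336.
E[X²] = 0.39·179.92 + 0.18·154.88 + 0.43·68.93 = 127.687.
Var(X) = E[X²] − (E[X])² = 127.687 − 106.833 = 20.8542.

20.854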